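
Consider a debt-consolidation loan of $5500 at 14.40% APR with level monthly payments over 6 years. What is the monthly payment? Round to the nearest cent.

$114.51

Monthly rate = 14.4%/12 = 0.0120000; payment = 5,500 × 0.0120000 / (1 − (1+0.0120000)^−72) = $114.51.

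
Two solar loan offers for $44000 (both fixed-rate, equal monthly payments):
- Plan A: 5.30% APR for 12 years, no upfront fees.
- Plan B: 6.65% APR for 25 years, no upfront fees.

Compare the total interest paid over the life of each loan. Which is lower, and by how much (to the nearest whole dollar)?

Plan A by $30,809

Plan A: at 5.30% the monthly rate is 0.0044167, so the payment is 44,000 × 0.0044167 / (1 − 1.0044167^−144) = $413.61.
Total interest on Plan A = 144 × $413.61 − $44,000 = $15,559.84.
Plan B: at 6.65% the monthly rate is 0.0055417, so the payment is 44,000 × 0.0055417 / (1 − 1.0055417^−300) = $301.23.
Total interest on Plan B = 300 × $301.23 − $44,000 = $46,369.00.
Plan A is lower by $30,809.16.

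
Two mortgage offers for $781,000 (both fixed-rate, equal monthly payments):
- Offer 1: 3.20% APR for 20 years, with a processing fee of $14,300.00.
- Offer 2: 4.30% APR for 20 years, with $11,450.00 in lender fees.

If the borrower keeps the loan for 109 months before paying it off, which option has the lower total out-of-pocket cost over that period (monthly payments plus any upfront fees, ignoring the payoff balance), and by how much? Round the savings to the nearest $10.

Offer 1: at 3.20% the monthly rate is 0.0026667, so the payment is 781,000 × 0.0026667 / (1 − 1.0026667^−240) = $4,410.02.
Offer 2: at 4.30% the monthly rate is 0.0035833, so the payment is 781,000 × 0.0035833 / (1 − 1.0035833^−240) = $4,857.08.
Over 109 months: Offer 1 costs 109 × $4,410.02 + $14,300.00 = $494,992.18; Offer 2 costs 109 × $4,857.08 + $11,450.00 = $540,871.72.
Offer 1 is cheaper by $540,871.72 − $494,992.18 = $45,879.54.

Offer 1 by $45,880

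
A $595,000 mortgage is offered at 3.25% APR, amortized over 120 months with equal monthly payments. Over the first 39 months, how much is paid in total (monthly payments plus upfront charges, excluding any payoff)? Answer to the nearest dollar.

$226,757

Monthly rate = 3.25%/12 = 0.0027083; payment = 595,000 × 0.0027083 / (1 − (1+0.0027083)^−120) = $5,814.28.
Total outlay = 39 × $5,814.28 = $226,756.92.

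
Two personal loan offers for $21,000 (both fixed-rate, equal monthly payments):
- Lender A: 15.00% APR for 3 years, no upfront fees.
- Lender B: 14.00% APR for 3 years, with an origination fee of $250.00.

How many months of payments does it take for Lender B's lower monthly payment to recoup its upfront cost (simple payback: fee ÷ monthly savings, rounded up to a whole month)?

Lender A: at 15.00% the monthly rate is 0.0125000, so the payment is 21,000 × 0.0125000 / (1 − 1.0125000^−36) = $727.97.
Lender B: monthly rate = 14%/12 = 0.0116667; payment = 21,000 × 0.0116667 / (1 − (1+0.0116667)^−36) = $717.73.
Monthly savings = $727.97 − $717.73 = $10.24.
Break-even = $250.00 / $10.24 = 24.41 → 25 months.

25 months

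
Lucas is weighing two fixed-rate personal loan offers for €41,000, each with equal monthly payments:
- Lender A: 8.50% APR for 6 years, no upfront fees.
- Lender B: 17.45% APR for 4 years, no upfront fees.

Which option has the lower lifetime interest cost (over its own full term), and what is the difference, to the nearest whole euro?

Lender A by €4,764

Lender A: monthly rate = 8.5%/12 = 0.0070833; payment = 41,000 × 0.0070833 / (1 − (1+0.0070833)^−72) = €728.91.
Total interest on Lender A = 72 × €728.91 − €41,000 = €11,481.52.
Lender B: monthly rate = 17.45%/12 = 0.0145417; payment = 41,000 × 0.0145417 / (1 − (1+0.0145417)^−48) = €1,192.62.
Total interest on Lender B = 48 × €1,192.62 − €41,000 = €16,245.76.
Lender A is lower by €4,764.24.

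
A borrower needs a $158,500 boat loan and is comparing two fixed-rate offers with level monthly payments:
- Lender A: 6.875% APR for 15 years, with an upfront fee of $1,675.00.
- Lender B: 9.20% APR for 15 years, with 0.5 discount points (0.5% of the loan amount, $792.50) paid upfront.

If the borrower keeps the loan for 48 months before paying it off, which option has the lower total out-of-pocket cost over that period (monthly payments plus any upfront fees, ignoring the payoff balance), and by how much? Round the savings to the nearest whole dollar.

Lender A: monthly rate = 6.875%/12 = 0.0057292; payment = 158,500 × 0.0057292 / (1 − (1+0.0057292)^−180) = $1,413.59.
Lender B: at 9.20% the monthly rate is 0.0076667, so the payment is 158,500 × 0.0076667 / (1 − 1.0076667^−180) = $1,626.52.
Over 48 months: Lender A costs 48 × $1,413.59 + $1,675.00 = $69,527.32; Lender B costs 48 × $1,626.52 + $792.50 = $78,865.46.
Lender A is cheaper by $78,865.46 − $69,527.32 = $9,338.14.

Lender A by $9,338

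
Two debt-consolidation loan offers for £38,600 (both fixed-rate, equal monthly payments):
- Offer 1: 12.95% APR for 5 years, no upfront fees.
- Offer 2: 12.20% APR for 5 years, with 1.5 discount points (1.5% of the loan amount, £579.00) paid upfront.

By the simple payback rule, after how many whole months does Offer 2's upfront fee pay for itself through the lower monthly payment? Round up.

40 months

Offer 1: at 12.95% the monthly rate is 0.0107917, so the payment is 38,600 × 0.0107917 / (1 − 1.0107917^−60) = £877.28.
Offer 2: monthly rate = 12.2%/12 = 0.0101667; payment = 38,600 × 0.0101667 / (1 − (1+0.0101667)^−60) = £862.54.
Monthly savings = £877.28 − £862.54 = £14.74.
Break-even = £579.00 / £14.74 = 39.28 → 40 months.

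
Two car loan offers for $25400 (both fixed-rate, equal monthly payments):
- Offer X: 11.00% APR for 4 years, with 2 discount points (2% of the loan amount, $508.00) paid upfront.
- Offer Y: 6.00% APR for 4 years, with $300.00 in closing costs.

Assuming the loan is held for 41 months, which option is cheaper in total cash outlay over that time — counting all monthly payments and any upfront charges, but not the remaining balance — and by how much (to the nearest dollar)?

Offer Y by $2,666

Offer X: monthly rate = 11%/12 = 0.0091667; payment = 25,400 × 0.0091667 / (1 − (1+0.0091667)^−48) = $656.48.
Offer Y: monthly rate = 6%/12 = 0.0050000; payment = 25,400 × 0.0050000 / (1 − (1+0.0050000)^−48) = $596.52.
Over 41 months: Offer X costs 41 × $656.48 + $508.00 = $27,423.68; Offer Y costs 41 × $596.52 + $300.00 = $24,757.32.
Offer Y is cheaper by $27,423.68 − $24,757.32 = $2,666.36.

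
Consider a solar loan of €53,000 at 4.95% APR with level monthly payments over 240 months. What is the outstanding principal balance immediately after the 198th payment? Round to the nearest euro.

€13,407

With monthly rate i = 4.95%/12 = 0.0041250, the balance after k of n payments is P · [(1+i)^n − (1+i)^k] / [(1+i)^n − 1].
(1+0.0041250)^240 = 2.68575995 and (1+0.0041250)^198 = 2.25933398, so the balance is 53,000 × (2.68575995 − 2.25933398) / (2.68575995 − 1) = €13,406.76.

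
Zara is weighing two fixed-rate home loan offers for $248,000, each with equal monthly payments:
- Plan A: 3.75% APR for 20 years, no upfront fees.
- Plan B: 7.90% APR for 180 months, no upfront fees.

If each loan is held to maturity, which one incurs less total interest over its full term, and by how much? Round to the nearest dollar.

Plan A: at 3.75% the monthly rate is 0.0031250, so the payment is 248,000 × 0.0031250 / (1 − 1.0031250^−240) = $1,470.36.
Total interest on Plan A = 240 × $1,470.36 − $248,000 = $104,886.40.
Plan B: at 7.90% the monthly rate is 0.0065833, so the payment is 248,000 × 0.0065833 / (1 − 1.0065833^−180) = $2,355.72.
Total interest on Plan B = 180 × $2,355.72 − $248,000 = $176,029.60.
Plan A is lower by $71,143.20.

Plan A by $71,143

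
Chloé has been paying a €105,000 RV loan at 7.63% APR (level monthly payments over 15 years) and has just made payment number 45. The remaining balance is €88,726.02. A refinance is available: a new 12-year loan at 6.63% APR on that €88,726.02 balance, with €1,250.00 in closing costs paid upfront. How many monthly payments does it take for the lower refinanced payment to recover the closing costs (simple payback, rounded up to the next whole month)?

15 months

Current payment = 105,000 × 7.63%/12 / (1 − (1+0.0063583)^−180) = €981.14.
Refinanced payment = 88,726.02 × 0.0055250 / (1 − (1+0.0055250)^−144) = €895.04.
Monthly savings = €981.14 − €895.04 = €86.10.
Break-even = €1,250.00 / €86.10 = 14.52 → 15 months.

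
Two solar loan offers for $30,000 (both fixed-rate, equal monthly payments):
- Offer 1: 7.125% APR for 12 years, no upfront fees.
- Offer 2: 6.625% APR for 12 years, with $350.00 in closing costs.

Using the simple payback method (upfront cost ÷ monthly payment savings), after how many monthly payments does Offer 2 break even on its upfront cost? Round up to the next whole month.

44 months

Offer 1: monthly rate = 7.125%/12 = 0.0059375; payment = 30,000 × 0.0059375 / (1 − (1+0.0059375)^−144) = $310.52.
Offer 2: monthly rate = 6.625%/12 = 0.0055208; payment = 30,000 × 0.0055208 / (1 − (1+0.0055208)^−144) = $302.55.
Monthly savings = $310.52 − $302.55 = $7.97.
Break-even = $350.00 / $7.97 = 43.91 → 44 months.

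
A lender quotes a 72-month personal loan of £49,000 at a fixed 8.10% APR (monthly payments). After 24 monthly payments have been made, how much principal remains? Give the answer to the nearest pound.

With monthly rate i = 8.1%/12 = 0.0067500, the balance after k of n payments is P · [(1+i)^n − (1+i)^k] / [(1+i)^n − 1].
(1+0.0067500)^72 = 1.62314738 and (1+0.0067500)^24 = 1.17522039, so the balance is 49,000 × (1.62314738 − 1.17522039) / (1.62314738 − 1) = £35,221.88.

£35,222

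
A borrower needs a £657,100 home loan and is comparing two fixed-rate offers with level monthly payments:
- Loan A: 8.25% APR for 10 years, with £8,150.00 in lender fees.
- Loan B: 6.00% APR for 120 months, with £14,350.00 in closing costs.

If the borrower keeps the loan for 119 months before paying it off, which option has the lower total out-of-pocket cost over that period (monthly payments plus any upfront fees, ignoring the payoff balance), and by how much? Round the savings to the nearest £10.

Loan A: monthly rate = 8.25%/12 = 0.0068750; payment = 657,100 × 0.0068750 / (1 − (1+0.0068750)^−120) = £8,059.50.
Loan B: at 6.00% the monthly rate is 0.0050000, so the payment is 657,100 × 0.0050000 / (1 − 1.0050000^−120) = £7,295.16.
Over 119 months: Loan A costs 119 × £8,059.50 + £8,150.00 = £967,230.50; Loan B costs 119 × £7,295.16 + £14,350.00 = £882,474.04.
Loan B is cheaper by £967,230.50 − £882,474.04 = £84,756.46.

Loan B by £84,760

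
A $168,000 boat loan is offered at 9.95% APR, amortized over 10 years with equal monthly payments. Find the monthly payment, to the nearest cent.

$2,215.48

At 9.95% the monthly rate is 0.0082917, so the payment is 168,000 × 0.0082917 / (1 − 1.0082917^−120) = $2,215.48.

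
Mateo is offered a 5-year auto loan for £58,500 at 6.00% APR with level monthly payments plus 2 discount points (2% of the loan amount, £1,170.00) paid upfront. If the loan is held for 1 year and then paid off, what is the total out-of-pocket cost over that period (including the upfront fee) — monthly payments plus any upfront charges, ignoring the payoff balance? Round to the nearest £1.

At 6.00% the monthly rate is 0.0050000, so the payment is 58,500 × 0.0050000 / (1 − 1.0050000^−60) = £1,130.97.
Total outlay = 12 × £1,130.97 + £1,170.00 = £14,741.64.

£14,742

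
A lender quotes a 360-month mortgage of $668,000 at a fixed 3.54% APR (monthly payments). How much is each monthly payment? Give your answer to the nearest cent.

$3,014.55

At 3.54% the monthly rate is 0.0029500, so the payment is 668,000 × 0.0029500 / (1 − 1.0029500^−360) = $3,014.55.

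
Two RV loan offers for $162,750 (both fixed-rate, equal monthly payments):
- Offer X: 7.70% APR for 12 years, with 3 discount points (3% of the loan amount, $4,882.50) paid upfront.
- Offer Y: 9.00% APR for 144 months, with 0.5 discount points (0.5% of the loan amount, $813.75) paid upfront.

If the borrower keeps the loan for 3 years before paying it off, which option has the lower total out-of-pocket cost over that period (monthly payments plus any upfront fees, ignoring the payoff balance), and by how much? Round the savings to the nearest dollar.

Offer X: at 7.70% the monthly rate is 0.0064167, so the payment is 162,750 × 0.0064167 / (1 − 1.0064167^−144) = $1,735.03.
Offer Y: at 9.00% the monthly rate is 0.0075000, so the payment is 162,750 × 0.0075000 / (1 − 1.0075000^−144) = $1,852.14.
Over 36 months: Offer X costs 36 × $1,735.03 + $4,882.50 = $67,343.58; Offer Y costs 36 × $1,852.14 + $813.75 = $67,490.79.
Offer X is cheaper by $67,490.79 − $67,343.58 = $147.21.

Offer X by $147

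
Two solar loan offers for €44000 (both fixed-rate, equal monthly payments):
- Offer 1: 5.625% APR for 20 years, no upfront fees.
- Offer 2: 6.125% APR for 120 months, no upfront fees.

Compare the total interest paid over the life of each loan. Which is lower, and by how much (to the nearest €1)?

Offer 2 by €14,438

Offer 1: at 5.625% the monthly rate is 0.0046875, so the payment is 44,000 × 0.0046875 / (1 − 1.0046875^−240) = €305.79.
Total interest on Offer 1 = 240 × €305.79 − €44,000 = €29,389.60.
Offer 2: monthly rate = 6.125%/12 = 0.0051042; payment = 44,000 × 0.0051042 / (1 − (1+0.0051042)^−120) = €491.26.
Total interest on Offer 2 = 120 × €491.26 − €44,000 = €14,951.20.
Offer 2 is lower by €14,438.40.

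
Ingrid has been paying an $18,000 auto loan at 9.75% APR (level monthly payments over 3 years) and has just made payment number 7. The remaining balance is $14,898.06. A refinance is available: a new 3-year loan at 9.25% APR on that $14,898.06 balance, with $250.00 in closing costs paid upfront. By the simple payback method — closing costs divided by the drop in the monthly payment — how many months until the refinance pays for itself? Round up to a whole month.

3 months

Current payment = 18,000 × 9.75%/12 / (1 − (1+0.0081250)^−36) = $578.70.
Refinanced payment = 14,898.06 × 0.0077083 / (1 − (1+0.0077083)^−36) = $475.49.
Monthly savings = $578.70 − $475.49 = $103.21.
Break-even = $250.00 / $103.21 = 2.42 → 3 months.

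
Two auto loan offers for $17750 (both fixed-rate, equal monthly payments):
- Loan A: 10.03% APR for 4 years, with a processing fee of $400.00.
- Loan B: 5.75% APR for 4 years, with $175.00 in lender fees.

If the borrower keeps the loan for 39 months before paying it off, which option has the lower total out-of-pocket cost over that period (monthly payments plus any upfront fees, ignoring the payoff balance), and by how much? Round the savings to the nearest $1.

Loan A: monthly rate = 10.03%/12 = 0.0083583; payment = 17,750 × 0.0083583 / (1 − (1+0.0083583)^−48) = $450.44.
Loan B: at 5.75% the monthly rate is 0.0047917, so the payment is 17,750 × 0.0047917 / (1 − 1.0047917^−48) = $414.83.
Over 39 months: Loan A costs 39 × $450.44 + $400.00 = $17,967.16; Loan B costs 39 × $414.83 + $175.00 = $16,353.37.
Loan B is cheaper by $17,967.16 − $16,353.37 = $1,613.79.

Loan B by $1,614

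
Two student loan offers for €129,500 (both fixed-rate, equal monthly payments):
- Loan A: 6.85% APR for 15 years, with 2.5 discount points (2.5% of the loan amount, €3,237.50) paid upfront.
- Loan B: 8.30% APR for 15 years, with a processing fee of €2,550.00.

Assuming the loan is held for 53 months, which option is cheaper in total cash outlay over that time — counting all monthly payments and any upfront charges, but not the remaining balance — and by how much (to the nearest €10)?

Loan A: at 6.85% the monthly rate is 0.0057083, so the payment is 129,500 × 0.0057083 / (1 − 1.0057083^−180) = €1,153.15.
Loan B: monthly rate = 8.3%/12 = 0.0069167; payment = 129,500 × 0.0069167 / (1 − (1+0.0069167)^−180) = €1,260.10.
Over 53 months: Loan A costs 53 × €1,153.15 + €3,237.50 = €64,354.45; Loan B costs 53 × €1,260.10 + €2,550.00 = €69,335.30.
Loan A is cheaper by €69,335.30 − €64,354.45 = €4,980.85.

Loan A by €4,980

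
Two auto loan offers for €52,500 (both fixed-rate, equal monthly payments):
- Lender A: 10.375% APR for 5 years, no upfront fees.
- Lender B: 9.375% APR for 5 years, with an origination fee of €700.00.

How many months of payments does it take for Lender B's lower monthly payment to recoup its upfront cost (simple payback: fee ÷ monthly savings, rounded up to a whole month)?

28 months

Lender A: at 10.375% the monthly rate is 0.0086458, so the payment is 52,500 × 0.0086458 / (1 − 1.0086458^−60) = €1,125.18.
Lender B: at 9.375% the monthly rate is 0.0078125, so the payment is 52,500 × 0.0078125 / (1 − 1.0078125^−60) = €1,099.39.
Monthly savings = €1,125.18 − €1,099.39 = €25.79.
Break-even = €700.00 / €25.79 = 27.14 → 28 months.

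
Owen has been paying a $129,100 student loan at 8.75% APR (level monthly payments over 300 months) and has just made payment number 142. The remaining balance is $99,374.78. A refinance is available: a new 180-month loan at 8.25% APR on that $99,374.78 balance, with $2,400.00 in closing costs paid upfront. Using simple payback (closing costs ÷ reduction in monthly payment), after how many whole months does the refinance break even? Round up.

Current payment = 129,100 × 8.75%/12 / (1 − (1+0.0072917)^−300) = $1,061.39.
Refinanced payment = 99,374.78 × 0.0068750 / (1 − (1+0.0068750)^−180) = $964.07.
Monthly savings = $1,061.39 − $964.07 = $97.32.
Break-even = $2,400.00 / $97.32 = 24.66 → 25 months.

25 months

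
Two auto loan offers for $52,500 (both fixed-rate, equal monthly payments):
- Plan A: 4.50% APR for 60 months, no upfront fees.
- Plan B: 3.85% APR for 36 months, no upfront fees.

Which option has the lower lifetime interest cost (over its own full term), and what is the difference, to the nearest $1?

Plan B by $3,051

Plan A: monthly rate = 4.5%/12 = 0.0037500; payment = 52,500 × 0.0037500 / (1 − (1+0.0037500)^−60) = $978.76.
Total interest on Plan A = 60 × $978.76 − $52,500 = $6,225.60.
Plan B: at 3.85% the monthly rate is 0.0032083, so the payment is 52,500 × 0.0032083 / (1 − 1.0032083^−36) = $1,546.51.
Total interest on Plan B = 36 × $1,546.51 − $52,500 = $3,174.36.
Plan B is lower by $3,051.24.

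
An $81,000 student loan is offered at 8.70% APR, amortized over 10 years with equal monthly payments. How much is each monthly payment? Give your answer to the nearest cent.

$1,012.97

Monthly rate = 8.7%/12 = 0.0072500; payment = 81,000 × 0.0072500 / (1 − (1+0.0072500)^−120) = $1,012.97.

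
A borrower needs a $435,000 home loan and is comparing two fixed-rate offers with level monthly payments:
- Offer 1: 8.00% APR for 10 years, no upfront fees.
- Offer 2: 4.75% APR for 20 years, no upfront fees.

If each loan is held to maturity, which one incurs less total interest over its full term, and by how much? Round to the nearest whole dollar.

Offer 1: at 8.00% the monthly rate is 0.0066667, so the payment is 435,000 × 0.0066667 / (1 − 1.0066667^−120) = $5,277.75.
Total interest on Offer 1 = 120 × $5,277.75 − $435,000 = $198,330.00.
Offer 2: at 4.75% the monthly rate is 0.0039583, so the payment is 435,000 × 0.0039583 / (1 − 1.0039583^−240) = $2,811.07.
Total interest on Offer 2 = 240 × $2,811.07 − $435,000 = $239,656.80.
Offer 1 is lower by $41,326.80.

Offer 1 by $41,327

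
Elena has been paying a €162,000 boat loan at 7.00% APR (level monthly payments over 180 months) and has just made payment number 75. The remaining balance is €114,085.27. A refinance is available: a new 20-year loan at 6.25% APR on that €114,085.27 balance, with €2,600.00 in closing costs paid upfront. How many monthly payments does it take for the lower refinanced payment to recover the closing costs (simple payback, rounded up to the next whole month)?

Current payment = 162,000 × 7%/12 / (1 − (1+0.0058333)^−180) = €1,456.10.
Refinanced payment = 114,085.27 × 0.0052083 / (1 − (1+0.0052083)^−240) = €833.88.
Monthly savings = €1,456.10 − €833.88 = €622.22.
Break-even = €2,600.00 / €622.22 = 4.18 → 5 months.

5 months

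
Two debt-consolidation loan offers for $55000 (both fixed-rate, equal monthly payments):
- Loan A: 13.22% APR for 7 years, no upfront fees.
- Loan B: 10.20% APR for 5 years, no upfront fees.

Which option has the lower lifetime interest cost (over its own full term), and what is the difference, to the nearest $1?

Loan A: monthly rate = 13.22%/12 = 0.0110167; payment = 55,000 × 0.0110167 / (1 − (1+0.0110167)^−84) = $1,007.15.
Total interest on Loan A = 84 × $1,007.15 − $55,000 = $29,600.60.
Loan B: monthly rate = 10.2%/12 = 0.0085000; payment = 55,000 × 0.0085000 / (1 − (1+0.0085000)^−60) = $1,174.01.
Total interest on Loan B = 60 × $1,174.01 − $55,000 = $15,440.60.
Loan B is lower by $14,160.00.

Loan B by $14,160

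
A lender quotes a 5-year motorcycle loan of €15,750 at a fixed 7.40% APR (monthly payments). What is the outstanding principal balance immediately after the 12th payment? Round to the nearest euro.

€13,047

With monthly rate i = 7.4%/12 = 0.0061667, the balance after k of n payments is P · [(1+i)^n − (1+i)^k] / [(1+i)^n − 1].
(1+0.0061667)^60 = 1.44609068 and (1+0.0061667)^12 = 1.07656215, so the balance is 15,750 × (1.44609068 − 1.07656215) / (1.44609068 − 1) = €13,046.84.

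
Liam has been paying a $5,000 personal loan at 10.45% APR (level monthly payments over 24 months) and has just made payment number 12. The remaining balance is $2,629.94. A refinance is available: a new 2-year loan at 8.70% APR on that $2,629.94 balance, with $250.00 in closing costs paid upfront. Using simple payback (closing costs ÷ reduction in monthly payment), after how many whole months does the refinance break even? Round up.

3 months

Current payment = 5,000 × 10.45%/12 / (1 − (1+0.0087083)^−24) = $231.76.
Refinanced payment = 2,629.94 × 0.0072500 / (1 − (1+0.0072500)^−24) = $119.79.
Monthly savings = $231.76 − $119.79 = $111.97.
Break-even = $250.00 / $111.97 = 2.23 → 3 months.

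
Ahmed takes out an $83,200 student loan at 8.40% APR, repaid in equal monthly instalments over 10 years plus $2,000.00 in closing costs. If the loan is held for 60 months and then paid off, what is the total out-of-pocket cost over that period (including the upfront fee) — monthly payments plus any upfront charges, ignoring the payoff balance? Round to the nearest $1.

At 8.40% the monthly rate is 0.0070000, so the payment is 83,200 × 0.0070000 / (1 − 1.0070000^−120) = $1,027.12.
Total outlay = 60 × $1,027.12 + $2,000.00 = $63,627.20.

$63,627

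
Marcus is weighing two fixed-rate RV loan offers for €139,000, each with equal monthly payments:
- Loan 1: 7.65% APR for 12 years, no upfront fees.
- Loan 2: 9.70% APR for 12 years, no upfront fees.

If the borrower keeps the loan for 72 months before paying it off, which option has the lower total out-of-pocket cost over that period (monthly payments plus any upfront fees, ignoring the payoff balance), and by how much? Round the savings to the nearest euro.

Loan 1: monthly rate = 7.65%/12 = 0.0063750; payment = 139,000 × 0.0063750 / (1 − (1+0.0063750)^−144) = €1,478.06.
Loan 2: monthly rate = 9.7%/12 = 0.0080833; payment = 139,000 × 0.0080833 / (1 − (1+0.0080833)^−144) = €1,637.16.
Over 72 months: Loan 1 costs 72 × €1,478.06 = €106,420.32; Loan 2 costs 72 × €1,637.16 = €117,875.52.
Loan 1 is cheaper by €117,875.52 − €106,420.32 = €11,455.20.

Loan 1 by €11,455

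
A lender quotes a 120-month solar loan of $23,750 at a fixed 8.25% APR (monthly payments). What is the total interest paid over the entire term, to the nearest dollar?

At 8.25% the monthly rate is 0.0068750, so the payment is 23,750 × 0.0068750 / (1 − 1.0068750^−120) = $291.30.
Total paid = 120 × $291.30 = $34,956.00; interest = $34,956.00 − $23,750 = $11,206.00.

$11,206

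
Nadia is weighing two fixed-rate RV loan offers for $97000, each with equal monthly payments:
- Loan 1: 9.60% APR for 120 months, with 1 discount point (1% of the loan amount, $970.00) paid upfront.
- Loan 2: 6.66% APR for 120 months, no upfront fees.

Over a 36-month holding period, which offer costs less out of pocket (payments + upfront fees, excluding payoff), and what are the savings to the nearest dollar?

Loan 2 by $6,411

Loan 1: monthly rate = 9.6%/12 = 0.0080000; payment = 97,000 × 0.0080000 / (1 − (1+0.0080000)^−120) = $1,260.47.
Loan 2: monthly rate = 6.66%/12 = 0.0055500; payment = 97,000 × 0.0055500 / (1 − (1+0.0055500)^−120) = $1,109.33.
Over 36 months: Loan 1 costs 36 × $1,260.47 + $970.00 = $46,346.92; Loan 2 costs 36 × $1,109.33 = $39,935.88.
Loan 2 is cheaper by $46,346.92 − $39,935.88 = $6,411.04.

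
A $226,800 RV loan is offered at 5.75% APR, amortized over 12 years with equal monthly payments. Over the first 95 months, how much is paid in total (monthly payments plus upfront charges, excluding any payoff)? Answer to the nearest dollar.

$207,480

At 5.75% the monthly rate is 0.0047917, so the payment is 226,800 × 0.0047917 / (1 − 1.0047917^−144) = $2,184.00.
Total outlay = 95 × $2,184.00 = $207,480.00.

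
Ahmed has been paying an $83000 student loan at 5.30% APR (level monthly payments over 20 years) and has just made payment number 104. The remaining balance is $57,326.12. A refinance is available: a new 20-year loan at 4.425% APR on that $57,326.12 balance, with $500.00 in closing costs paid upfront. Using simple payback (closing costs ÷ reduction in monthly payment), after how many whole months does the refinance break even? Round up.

Current payment = 83,000 × 5.3%/12 / (1 − (1+0.0044167)^−240) = $561.61.
Refinanced payment = 57,326.12 × 0.0036875 / (1 − (1+0.0036875)^−240) = $360.36.
Monthly savings = $561.61 − $360.36 = $201.25.
Break-even = $500.00 / $201.25 = 2.48 → 3 months.

3 months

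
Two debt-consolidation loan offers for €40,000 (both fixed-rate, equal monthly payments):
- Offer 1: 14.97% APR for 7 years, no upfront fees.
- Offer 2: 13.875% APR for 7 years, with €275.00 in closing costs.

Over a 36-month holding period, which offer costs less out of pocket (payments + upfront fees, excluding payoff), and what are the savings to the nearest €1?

Offer 1: monthly rate = 14.97%/12 = 0.0124750; payment = 40,000 × 0.0124750 / (1 − (1+0.0124750)^−84) = €771.20.
Offer 2: at 13.875% the monthly rate is 0.0115625, so the payment is 40,000 × 0.0115625 / (1 − 1.0115625^−84) = €746.84.
Over 36 months: Offer 1 costs 36 × €771.20 = €27,763.20; Offer 2 costs 36 × €746.84 + €275.00 = €27,161.24.
Offer 2 is cheaper by €27,763.20 − €27,161.24 = €601.96.

Offer 2 by €602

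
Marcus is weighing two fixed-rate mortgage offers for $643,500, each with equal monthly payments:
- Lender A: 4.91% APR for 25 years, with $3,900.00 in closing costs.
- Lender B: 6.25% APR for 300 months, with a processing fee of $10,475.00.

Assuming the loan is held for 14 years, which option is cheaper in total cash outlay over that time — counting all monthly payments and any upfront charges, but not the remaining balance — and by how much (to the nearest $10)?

Lender A by $93,400

Lender A: at 4.91% the monthly rate is 0.0040917, so the payment is 643,500 × 0.0040917 / (1 − 1.0040917^−300) = $3,728.17.
Lender B: monthly rate = 6.25%/12 = 0.0052083; payment = 643,500 × 0.0052083 / (1 − (1+0.0052083)^−300) = $4,244.97.
Over 168 months: Lender A costs 168 × $3,728.17 + $3,900.00 = $630,232.56; Lender B costs 168 × $4,244.97 + $10,475.00 = $723,629.96.
Lender A is cheaper by $723,629.96 − $630,232.56 = $93,397.40.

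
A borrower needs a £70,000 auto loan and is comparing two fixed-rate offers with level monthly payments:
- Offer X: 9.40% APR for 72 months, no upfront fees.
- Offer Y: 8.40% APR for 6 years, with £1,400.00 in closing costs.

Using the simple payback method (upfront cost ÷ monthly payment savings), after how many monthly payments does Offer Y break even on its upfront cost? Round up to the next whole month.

41 months

Offer X: at 9.40% the monthly rate is 0.0078333, so the payment is 70,000 × 0.0078333 / (1 − 1.0078333^−72) = £1,275.73.
Offer Y: monthly rate = 8.4%/12 = 0.0070000; payment = 70,000 × 0.0070000 / (1 − (1+0.0070000)^−72) = £1,241.04.
Monthly savings = £1,275.73 − £1,241.04 = £34.69.
Break-even = £1,400.00 / £34.69 = 40.36 → 41 months.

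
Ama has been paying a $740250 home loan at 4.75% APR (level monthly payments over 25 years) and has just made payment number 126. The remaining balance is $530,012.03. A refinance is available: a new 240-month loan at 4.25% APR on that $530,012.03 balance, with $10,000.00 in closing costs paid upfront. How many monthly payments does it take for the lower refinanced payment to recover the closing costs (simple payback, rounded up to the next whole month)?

11 months

Current payment = 740,250 × 4.75%/12 / (1 − (1+0.0039583)^−300) = $4,220.29.
Refinanced payment = 530,012.03 × 0.0035417 / (1 − (1+0.0035417)^−240) = $3,282.02.
Monthly savings = $4,220.29 − $3,282.02 = $938.27.
Break-even = $10,000.00 / $938.27 = 10.66 → 11 months.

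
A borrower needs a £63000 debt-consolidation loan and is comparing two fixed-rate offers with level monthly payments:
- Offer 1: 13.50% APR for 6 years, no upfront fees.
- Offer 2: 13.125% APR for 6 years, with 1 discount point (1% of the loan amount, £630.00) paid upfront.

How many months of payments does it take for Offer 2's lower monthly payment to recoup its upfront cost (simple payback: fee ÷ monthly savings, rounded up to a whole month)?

Offer 1: monthly rate = 13.5%/12 = 0.0112500; payment = 63,000 × 0.0112500 / (1 − (1+0.0112500)^−72) = £1,281.35.
Offer 2: at 13.125% the monthly rate is 0.0109375, so the payment is 63,000 × 0.0109375 / (1 − 1.0109375^−72) = £1,268.83.
Monthly savings = £1,281.35 − £1,268.83 = £12.52.
Break-even = £630.00 / £12.52 = 50.32 → 51 months.

51 months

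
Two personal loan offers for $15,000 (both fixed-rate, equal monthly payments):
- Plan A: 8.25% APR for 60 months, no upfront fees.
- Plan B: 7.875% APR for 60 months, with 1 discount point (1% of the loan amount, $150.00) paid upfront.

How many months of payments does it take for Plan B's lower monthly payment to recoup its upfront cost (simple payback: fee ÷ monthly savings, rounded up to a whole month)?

56 months

Plan A: at 8.25% the monthly rate is 0.0068750, so the payment is 15,000 × 0.0068750 / (1 − 1.0068750^−60) = $305.94.
Plan B: monthly rate = 7.875%/12 = 0.0065625; payment = 15,000 × 0.0065625 / (1 − (1+0.0065625)^−60) = $303.25.
Monthly savings = $305.94 − $303.25 = $2.69.
Break-even = $150.00 / $2.69 = 55.76 → 56 months.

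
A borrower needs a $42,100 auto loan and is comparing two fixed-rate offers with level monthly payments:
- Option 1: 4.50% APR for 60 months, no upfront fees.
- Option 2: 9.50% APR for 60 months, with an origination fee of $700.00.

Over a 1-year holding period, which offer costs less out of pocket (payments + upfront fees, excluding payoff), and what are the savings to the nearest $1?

Option 1: at 4.50% the monthly rate is 0.0037500, so the payment is 42,100 × 0.0037500 / (1 − 1.0037500^−60) = $784.87.
Option 2: monthly rate = 9.5%/12 = 0.0079167; payment = 42,100 × 0.0079167 / (1 − (1+0.0079167)^−60) = $884.18.
Over 12 months: Option 1 costs 12 × $784.87 = $9,418.44; Option 2 costs 12 × $884.18 + $700.00 = $11,310.16.
Option 1 is cheaper by $11,310.16 − $9,418.44 = $1,891.72.

Option 1 by $1,892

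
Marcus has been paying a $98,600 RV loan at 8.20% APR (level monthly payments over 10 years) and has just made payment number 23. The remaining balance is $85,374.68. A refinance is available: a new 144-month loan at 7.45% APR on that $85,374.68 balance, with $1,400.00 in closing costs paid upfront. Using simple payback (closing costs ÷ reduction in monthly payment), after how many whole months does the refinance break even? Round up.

5 months

Current payment = 98,600 × 8.2%/12 / (1 − (1+0.0068333)^−120) = $1,206.74.
Refinanced payment = 85,374.68 × 0.0062083 / (1 − (1+0.0062083)^−144) = $898.59.
Monthly savings = $1,206.74 − $898.59 = $308.15.
Break-even = $1,400.00 / $308.15 = 4.54 → 5 months.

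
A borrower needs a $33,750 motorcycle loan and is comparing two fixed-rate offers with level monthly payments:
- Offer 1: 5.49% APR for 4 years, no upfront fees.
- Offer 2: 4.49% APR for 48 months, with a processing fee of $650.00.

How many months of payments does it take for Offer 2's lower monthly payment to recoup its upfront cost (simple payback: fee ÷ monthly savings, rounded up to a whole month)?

43 months

Offer 1: at 5.49% the monthly rate is 0.0045750, so the payment is 33,750 × 0.0045750 / (1 − 1.0045750^−48) = $784.75.
Offer 2: monthly rate = 4.49%/12 = 0.0037417; payment = 33,750 × 0.0037417 / (1 − (1+0.0037417)^−48) = $769.47.
Monthly savings = $784.75 − $769.47 = $15.28.
Break-even = $650.00 / $15.28 = 42.54 → 43 months.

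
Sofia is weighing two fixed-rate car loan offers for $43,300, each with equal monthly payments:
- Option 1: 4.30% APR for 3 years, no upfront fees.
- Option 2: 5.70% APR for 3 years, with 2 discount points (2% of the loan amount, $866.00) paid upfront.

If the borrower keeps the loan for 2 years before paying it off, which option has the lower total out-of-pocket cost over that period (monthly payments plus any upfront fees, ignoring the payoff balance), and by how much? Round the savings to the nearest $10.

Option 1: at 4.30% the monthly rate is 0.0035833, so the payment is 43,300 × 0.0035833 / (1 − 1.0035833^−36) = $1,284.18.
Option 2: at 5.70% the monthly rate is 0.0047500, so the payment is 43,300 × 0.0047500 / (1 − 1.0047500^−36) = $1,311.39.
Over 24 months: Option 1 costs 24 × $1,284.18 = $30,820.32; Option 2 costs 24 × $1,311.39 + $866.00 = $32,339.36.
Option 1 is cheaper by $32,339.36 − $30,820.32 = $1,519.04.

Option 1 by $1,520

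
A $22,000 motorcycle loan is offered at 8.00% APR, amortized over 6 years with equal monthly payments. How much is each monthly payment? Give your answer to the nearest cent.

$385.73

Monthly rate = 8%/12 = 0.0066667; payment = 22,000 × 0.0066667 / (1 − (1+0.0066667)^−72) = $385.73.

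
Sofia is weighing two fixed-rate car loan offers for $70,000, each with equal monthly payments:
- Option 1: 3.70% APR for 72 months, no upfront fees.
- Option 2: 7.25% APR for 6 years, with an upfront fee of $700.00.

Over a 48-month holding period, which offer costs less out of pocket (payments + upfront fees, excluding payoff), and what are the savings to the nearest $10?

Option 1: at 3.70% the monthly rate is 0.0030833, so the payment is 70,000 × 0.0030833 / (1 − 1.0030833^−72) = $1,085.62.
Option 2: monthly rate = 7.25%/12 = 0.0060417; payment = 70,000 × 0.0060417 / (1 − (1+0.0060417)^−72) = $1,201.85.
Over 48 months: Option 1 costs 48 × $1,085.62 = $52,109.76; Option 2 costs 48 × $1,201.85 + $700.00 = $58,388.80.
Option 1 is cheaper by $58,388.80 − $52,109.76 = $6,279.04.

Option 1 by $6,280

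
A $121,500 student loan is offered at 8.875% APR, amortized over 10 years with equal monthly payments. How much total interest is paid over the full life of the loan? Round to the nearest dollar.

$62,208

At 8.875% the monthly rate is 0.0073958, so the payment is 121,500 × 0.0073958 / (1 − 1.0073958^−120) = $1,530.90.
Total paid = 120 × $1,530.90 = $183,708.00; interest = $183,708.00 − $121,500 = $62,208.00.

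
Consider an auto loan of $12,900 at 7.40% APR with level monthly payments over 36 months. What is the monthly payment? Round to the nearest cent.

At 7.40% the monthly rate is 0.0061667, so the payment is 12,900 × 0.0061667 / (1 − 1.0061667^−36) = $400.68.

$400.68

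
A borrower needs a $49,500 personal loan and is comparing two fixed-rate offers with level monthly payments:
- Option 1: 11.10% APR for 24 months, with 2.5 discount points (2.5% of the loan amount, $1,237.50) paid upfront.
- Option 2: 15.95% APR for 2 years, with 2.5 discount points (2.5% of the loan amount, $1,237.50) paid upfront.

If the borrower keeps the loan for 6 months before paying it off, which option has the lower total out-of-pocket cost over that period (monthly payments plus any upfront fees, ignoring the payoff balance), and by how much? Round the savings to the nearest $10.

Option 1: monthly rate = 11.1%/12 = 0.0092500; payment = 49,500 × 0.0092500 / (1 − (1+0.0092500)^−24) = $2,309.39.
Option 2: monthly rate = 15.95%/12 = 0.0132917; payment = 49,500 × 0.0132917 / (1 − (1+0.0132917)^−24) = $2,422.49.
Over 6 months: Option 1 costs 6 × $2,309.39 + $1,237.50 = $15,093.84; Option 2 costs 6 × $2,422.49 + $1,237.50 = $15,772.44.
Option 1 is cheaper by $15,772.44 − $15,093.84 = $678.60.

Option 1 by $680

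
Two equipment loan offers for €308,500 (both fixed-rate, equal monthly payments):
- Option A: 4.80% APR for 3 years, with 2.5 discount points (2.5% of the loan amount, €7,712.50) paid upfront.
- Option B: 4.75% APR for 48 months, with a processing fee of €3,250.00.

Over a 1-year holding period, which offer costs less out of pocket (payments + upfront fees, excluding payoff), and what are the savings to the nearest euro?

Option A: monthly rate = 4.8%/12 = 0.0040000; payment = 308,500 × 0.0040000 / (1 − (1+0.0040000)^−36) = €9,218.35.
Option B: at 4.75% the monthly rate is 0.0039583, so the payment is 308,500 × 0.0039583 / (1 − 1.0039583^−48) = €7,069.65.
Over 12 months: Option A costs 12 × €9,218.35 + €7,712.50 = €118,332.70; Option B costs 12 × €7,069.65 + €3,250.00 = €88,085.80.
Option B is cheaper by €118,332.70 − €88,085.80 = €30,246.90.

Option B by €30,247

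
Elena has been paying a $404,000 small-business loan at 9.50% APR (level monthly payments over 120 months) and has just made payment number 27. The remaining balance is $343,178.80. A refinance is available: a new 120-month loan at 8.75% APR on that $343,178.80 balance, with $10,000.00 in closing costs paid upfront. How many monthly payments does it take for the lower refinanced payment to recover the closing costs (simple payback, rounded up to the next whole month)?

Current payment = 404,000 × 9.5%/12 / (1 − (1+0.0079167)^−120) = $5,227.66.
Refinanced payment = 343,178.80 × 0.0072917 / (1 − (1+0.0072917)^−120) = $4,300.95.
Monthly savings = $5,227.66 − $4,300.95 = $926.71.
Break-even = $10,000.00 / $926.71 = 10.79 → 11 months.

11 months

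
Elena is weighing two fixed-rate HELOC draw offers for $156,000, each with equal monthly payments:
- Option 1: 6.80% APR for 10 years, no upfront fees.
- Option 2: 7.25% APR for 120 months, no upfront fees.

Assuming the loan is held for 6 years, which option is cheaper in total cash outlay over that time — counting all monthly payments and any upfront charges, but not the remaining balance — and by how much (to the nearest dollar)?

Option 1: monthly rate = 6.8%/12 = 0.0056667; payment = 156,000 × 0.0056667 / (1 − (1+0.0056667)^−120) = $1,795.25.
Option 2: monthly rate = 7.25%/12 = 0.0060417; payment = 156,000 × 0.0060417 / (1 − (1+0.0060417)^−120) = $1,831.46.
Over 72 months: Option 1 costs 72 × $1,795.25 = $129,258.00; Option 2 costs 72 × $1,831.46 = $131,865.12.
Option 1 is cheaper by $131,865.12 − $129,258.00 = $2,607.12.

Option 1 by $2,607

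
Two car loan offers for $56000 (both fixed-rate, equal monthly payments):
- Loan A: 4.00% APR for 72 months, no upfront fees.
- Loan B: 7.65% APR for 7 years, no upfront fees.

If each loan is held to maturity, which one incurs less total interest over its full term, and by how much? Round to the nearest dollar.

Loan A: at 4.00% the monthly rate is 0.0033333, so the payment is 56,000 × 0.0033333 / (1 − 1.0033333^−72) = $876.13.
Total interest on Loan A = 72 × $876.13 − $56,000 = $7,081.36.
Loan B: monthly rate = 7.65%/12 = 0.0063750; payment = 56,000 × 0.0063750 / (1 − (1+0.0063750)^−84) = $863.10.
Total interest on Loan B = 84 × $863.10 − $56,000 = $16,500.40.
Loan A is lower by $9,419.04.

Loan A by $9,419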